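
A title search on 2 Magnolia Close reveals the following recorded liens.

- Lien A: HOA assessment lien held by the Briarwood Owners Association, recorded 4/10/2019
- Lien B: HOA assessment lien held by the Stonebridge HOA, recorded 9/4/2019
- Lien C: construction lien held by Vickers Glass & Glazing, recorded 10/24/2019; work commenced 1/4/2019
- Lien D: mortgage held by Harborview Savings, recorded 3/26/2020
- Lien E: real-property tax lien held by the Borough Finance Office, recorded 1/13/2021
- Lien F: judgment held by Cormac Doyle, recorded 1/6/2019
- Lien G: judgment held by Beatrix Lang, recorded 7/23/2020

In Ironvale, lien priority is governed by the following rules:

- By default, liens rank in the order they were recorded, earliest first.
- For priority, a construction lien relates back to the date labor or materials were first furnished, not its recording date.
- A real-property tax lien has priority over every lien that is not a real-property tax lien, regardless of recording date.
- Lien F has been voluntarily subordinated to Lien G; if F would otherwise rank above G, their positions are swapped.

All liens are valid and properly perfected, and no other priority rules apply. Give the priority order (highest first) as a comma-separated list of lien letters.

E, C, G, A, B, D, F

First, effective dates: C is treated as recorded 1/4/2019, the work-commencement date.
E is a real-property tax lien and takes priority over every other lien.
Remaining liens by effective date: C (1/4/2019), F (1/6/2019), A (4/10/2019), B (9/4/2019), D (3/26/2020), G (7/23/2020).
F would otherwise be senior to G, so under the subordination agreement F and G exchange positions.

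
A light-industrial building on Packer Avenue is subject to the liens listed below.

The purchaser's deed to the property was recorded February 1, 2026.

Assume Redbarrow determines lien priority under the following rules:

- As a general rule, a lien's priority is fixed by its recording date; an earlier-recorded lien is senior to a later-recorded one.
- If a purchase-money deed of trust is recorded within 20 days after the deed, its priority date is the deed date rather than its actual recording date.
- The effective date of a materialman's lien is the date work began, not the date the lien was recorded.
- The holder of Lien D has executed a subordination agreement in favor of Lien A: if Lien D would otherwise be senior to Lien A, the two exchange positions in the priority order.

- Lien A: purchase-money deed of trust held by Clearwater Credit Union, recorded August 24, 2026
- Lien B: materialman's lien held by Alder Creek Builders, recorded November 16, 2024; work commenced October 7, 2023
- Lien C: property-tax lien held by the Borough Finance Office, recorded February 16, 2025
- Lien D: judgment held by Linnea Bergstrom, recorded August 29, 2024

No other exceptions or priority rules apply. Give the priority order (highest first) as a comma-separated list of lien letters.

B, A, C, D

First, effective dates: A missed the 20-day window (204 days after the deed), so its recording date stands; B's effective date is October 7, 2023, when work began.
By effective date, earliest first: B (October 7, 2023), D (August 29, 2024), C (February 16, 2025), A (August 24, 2026).
D is senior to A before the subordination, so the two trade places.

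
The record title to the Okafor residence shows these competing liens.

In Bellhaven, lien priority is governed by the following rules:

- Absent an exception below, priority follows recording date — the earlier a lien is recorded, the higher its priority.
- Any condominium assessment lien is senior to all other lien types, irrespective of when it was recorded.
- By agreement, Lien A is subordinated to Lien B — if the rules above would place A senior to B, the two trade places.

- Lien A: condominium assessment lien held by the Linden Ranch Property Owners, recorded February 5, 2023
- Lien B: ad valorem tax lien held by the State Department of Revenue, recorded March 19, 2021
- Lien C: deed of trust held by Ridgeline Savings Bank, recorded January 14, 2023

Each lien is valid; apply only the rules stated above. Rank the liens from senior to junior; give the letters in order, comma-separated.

A, as a condominium assessment lien, has superpriority and ranks first.
Remaining liens by effective date: B (March 19, 2021), C (January 14, 2023).
A would otherwise be senior to B, so under the subordination agreement A and B exchange positions.

B, A, C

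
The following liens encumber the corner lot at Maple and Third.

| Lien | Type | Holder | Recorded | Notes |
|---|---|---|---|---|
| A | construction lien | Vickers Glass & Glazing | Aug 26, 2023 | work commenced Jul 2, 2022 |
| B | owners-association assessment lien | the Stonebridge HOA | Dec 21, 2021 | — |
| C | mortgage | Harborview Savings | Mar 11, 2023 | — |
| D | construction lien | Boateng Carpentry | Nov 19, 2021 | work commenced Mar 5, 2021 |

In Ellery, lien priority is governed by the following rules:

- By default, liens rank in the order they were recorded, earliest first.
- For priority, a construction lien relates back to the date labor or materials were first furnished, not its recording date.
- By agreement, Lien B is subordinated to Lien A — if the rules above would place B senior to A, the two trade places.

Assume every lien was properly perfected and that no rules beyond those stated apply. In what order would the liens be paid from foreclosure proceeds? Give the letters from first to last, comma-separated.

D, A, B, C

First, effective dates: A's effective date is Jul 2, 2022, when work began; D's effective date is Mar 5, 2021, when work began.
Sorted by effective date: D (Mar 5, 2021), B (Dec 21, 2021), A (Jul 2, 2022), C (Mar 11, 2023).
B is senior to A before the subordination, so the two trade places.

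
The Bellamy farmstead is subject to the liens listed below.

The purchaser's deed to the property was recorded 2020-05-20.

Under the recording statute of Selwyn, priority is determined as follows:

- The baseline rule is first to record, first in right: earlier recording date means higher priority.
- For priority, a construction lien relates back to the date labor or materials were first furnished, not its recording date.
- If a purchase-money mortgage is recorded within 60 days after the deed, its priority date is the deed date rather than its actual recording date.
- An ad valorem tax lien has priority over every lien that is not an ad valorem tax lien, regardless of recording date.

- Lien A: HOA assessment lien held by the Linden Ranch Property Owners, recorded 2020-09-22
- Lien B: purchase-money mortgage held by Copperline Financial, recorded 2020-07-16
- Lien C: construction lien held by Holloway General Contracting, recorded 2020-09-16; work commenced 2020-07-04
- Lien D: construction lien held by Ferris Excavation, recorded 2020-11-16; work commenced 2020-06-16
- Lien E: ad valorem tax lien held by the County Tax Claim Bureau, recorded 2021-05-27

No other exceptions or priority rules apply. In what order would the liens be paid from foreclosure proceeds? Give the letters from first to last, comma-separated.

E, B, D, C, A

First, effective dates: B was recorded within the 60-day window, so its effective date is the deed date 2020-05-20; C's effective date is 2020-07-04, when work began; D's effective date is 2020-06-16, when work began.
E is an ad valorem tax lien and takes priority over every other lien.
Remaining liens by effective date: B (2020-05-20), D (2020-06-16), C (2020-07-04), A (2020-09-22).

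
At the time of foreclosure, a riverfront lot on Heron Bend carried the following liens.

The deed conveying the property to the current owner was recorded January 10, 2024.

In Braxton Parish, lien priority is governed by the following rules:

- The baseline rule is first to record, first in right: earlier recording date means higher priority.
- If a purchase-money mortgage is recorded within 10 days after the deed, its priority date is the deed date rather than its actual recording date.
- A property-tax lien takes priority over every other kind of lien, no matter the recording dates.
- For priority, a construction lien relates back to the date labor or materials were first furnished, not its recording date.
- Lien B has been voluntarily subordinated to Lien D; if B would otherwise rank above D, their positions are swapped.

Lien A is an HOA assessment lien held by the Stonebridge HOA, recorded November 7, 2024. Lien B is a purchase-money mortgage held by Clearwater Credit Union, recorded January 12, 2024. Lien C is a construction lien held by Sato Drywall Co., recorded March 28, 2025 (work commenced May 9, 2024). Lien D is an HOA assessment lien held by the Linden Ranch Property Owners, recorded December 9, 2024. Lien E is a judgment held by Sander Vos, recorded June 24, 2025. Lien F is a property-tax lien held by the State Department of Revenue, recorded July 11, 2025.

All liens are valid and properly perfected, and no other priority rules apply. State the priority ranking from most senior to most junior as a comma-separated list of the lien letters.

F, D, C, A, B, E

Effective dates after the stated exceptions: B was recorded within the 10-day window, so its effective date is the deed date January 10, 2024; C's effective date is May 9, 2024, when work began.
As a property-tax lien, F is senior to every other lien.
Remaining liens by effective date: B (January 10, 2024), C (May 9, 2024), A (November 7, 2024), D (December 9, 2024), E (June 24, 2025).
B is senior to D before the subordination, so the two trade places.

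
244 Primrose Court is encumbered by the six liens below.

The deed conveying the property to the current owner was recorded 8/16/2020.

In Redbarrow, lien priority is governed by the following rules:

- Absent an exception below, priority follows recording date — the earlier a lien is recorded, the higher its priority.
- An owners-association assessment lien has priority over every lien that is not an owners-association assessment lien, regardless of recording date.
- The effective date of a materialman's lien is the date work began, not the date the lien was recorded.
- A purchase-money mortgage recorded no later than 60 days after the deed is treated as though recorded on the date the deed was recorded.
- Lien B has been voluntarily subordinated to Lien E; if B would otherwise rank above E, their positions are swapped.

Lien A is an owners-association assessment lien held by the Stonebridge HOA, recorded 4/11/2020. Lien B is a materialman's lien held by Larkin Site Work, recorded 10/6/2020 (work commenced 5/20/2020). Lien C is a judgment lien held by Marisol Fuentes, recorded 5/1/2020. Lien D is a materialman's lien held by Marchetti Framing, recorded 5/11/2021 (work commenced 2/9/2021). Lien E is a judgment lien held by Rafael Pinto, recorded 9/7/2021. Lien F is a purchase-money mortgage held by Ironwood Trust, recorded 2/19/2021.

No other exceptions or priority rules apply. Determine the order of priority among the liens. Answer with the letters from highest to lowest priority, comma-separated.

First, effective dates: B's effective date is 5/20/2020, when work began; D's effective date is 2/9/2021, when work began; F was recorded 187 days after the deed, outside the 60-day window, so it keeps its recording date.
A, as an owners-association assessment lien, has superpriority and ranks first.
Ordering the rest by effective date: C (5/1/2020), B (5/20/2020), D (2/9/2021), F (2/19/2021), E (9/7/2021).
B would otherwise be senior to E, so under the subordination agreement B and E exchange positions.

A, C, E, D, F, B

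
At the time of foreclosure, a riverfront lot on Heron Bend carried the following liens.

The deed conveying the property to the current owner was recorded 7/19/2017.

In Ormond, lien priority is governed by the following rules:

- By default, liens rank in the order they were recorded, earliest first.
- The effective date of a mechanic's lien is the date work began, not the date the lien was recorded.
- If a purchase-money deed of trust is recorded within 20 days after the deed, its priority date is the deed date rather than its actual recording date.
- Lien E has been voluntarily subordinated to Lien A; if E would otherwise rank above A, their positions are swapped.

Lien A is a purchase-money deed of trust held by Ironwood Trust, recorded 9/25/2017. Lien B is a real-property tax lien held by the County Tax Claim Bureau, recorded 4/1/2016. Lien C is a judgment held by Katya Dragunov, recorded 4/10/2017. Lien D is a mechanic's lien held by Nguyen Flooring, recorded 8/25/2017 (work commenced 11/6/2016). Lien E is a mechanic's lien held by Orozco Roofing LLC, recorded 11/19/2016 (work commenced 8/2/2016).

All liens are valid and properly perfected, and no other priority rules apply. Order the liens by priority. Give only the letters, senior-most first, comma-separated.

B, A, D, C, E

First, effective dates: A was recorded 68 days after the deed, outside the 20-day window, so it keeps its recording date; D is treated as recorded 11/6/2016, the work-commencement date; E is treated as recorded 8/2/2016, the work-commencement date.
Sorted by effective date: B (4/1/2016), E (8/2/2016), D (11/6/2016), C (4/10/2017), A (9/25/2017).
The subordination applies — E was senior to A — so E and A swap.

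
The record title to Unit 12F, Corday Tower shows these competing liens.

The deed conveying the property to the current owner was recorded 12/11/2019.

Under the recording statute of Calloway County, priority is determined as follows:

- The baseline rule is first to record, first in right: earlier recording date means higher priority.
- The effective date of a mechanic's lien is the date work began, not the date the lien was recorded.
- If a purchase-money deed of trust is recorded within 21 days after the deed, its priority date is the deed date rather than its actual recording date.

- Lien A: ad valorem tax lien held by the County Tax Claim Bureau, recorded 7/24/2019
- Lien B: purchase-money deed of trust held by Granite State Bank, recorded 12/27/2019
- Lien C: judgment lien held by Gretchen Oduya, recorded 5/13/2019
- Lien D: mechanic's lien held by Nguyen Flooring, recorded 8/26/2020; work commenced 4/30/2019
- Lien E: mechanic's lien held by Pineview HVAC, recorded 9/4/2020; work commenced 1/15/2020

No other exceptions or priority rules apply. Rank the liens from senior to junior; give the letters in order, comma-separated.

Effective dates after the stated exceptions: B relates back to the deed date 12/11/2019; D relates back to 4/30/2019 (work commenced); E is treated as recorded 1/15/2020, the work-commencement date.
Ordering by effective date: D (4/30/2019), C (5/13/2019), A (7/24/2019), B (12/11/2019), E (1/15/2020).

D, C, A, B, E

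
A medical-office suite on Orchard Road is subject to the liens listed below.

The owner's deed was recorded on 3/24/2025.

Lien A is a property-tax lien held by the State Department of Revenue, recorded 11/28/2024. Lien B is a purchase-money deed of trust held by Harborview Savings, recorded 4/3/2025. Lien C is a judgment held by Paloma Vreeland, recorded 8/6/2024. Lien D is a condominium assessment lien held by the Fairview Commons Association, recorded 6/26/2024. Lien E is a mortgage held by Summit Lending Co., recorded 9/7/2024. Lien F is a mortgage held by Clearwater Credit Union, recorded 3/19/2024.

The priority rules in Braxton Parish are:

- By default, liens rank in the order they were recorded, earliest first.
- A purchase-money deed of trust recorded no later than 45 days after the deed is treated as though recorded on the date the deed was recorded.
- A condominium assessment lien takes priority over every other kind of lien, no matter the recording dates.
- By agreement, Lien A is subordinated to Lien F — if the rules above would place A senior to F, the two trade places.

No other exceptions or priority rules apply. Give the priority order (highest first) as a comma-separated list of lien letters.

Adjusting effective dates: B relates back to the deed date 3/24/2025.
D is a condominium assessment lien and takes priority over every other lien.
Ordering the rest by effective date: F (3/19/2024), C (8/6/2024), E (9/7/2024), A (11/28/2024), B (3/24/2025).
A is already junior to F, so the subordination agreement changes nothing.

D, F, C, E, A, B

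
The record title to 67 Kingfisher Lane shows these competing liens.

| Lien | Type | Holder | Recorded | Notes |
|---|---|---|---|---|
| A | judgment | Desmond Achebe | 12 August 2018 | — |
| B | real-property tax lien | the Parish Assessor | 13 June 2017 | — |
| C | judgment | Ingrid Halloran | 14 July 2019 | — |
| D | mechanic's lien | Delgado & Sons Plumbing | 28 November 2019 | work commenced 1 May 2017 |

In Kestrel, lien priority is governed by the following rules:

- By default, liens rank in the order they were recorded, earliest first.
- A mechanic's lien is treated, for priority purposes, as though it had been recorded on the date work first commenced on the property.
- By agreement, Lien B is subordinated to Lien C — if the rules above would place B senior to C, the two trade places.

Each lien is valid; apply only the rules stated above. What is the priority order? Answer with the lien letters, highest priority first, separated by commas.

D, C, A, B

Effective dates: D's effective date is 1 May 2017, when work began.
Ordering by effective date: D (1 May 2017), B (13 June 2017), A (12 August 2018), C (14 July 2019).
B would otherwise be senior to C, so under the subordination agreement B and C exchange positions.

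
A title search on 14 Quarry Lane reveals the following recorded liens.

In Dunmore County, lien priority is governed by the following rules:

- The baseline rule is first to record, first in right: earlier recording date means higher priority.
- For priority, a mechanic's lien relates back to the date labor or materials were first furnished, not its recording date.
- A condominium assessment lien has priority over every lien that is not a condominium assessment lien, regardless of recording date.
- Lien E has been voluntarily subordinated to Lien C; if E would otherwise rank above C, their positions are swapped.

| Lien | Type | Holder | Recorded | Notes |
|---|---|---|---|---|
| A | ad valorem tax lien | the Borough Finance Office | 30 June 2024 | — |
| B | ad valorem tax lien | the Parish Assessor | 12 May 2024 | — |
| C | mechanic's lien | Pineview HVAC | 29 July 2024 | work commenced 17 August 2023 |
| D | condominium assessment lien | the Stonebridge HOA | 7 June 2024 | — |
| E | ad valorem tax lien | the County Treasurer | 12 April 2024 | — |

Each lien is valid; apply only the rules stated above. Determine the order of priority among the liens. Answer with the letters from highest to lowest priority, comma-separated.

D, C, E, B, A

Effective dates after the stated exceptions: C relates back to 17 August 2023 (work commenced).
D, as a condominium assessment lien, has superpriority and ranks first.
Remaining liens by effective date: C (17 August 2023), E (12 April 2024), B (12 May 2024), A (30 June 2024).
E is already junior to C, so the subordination agreement changes nothing.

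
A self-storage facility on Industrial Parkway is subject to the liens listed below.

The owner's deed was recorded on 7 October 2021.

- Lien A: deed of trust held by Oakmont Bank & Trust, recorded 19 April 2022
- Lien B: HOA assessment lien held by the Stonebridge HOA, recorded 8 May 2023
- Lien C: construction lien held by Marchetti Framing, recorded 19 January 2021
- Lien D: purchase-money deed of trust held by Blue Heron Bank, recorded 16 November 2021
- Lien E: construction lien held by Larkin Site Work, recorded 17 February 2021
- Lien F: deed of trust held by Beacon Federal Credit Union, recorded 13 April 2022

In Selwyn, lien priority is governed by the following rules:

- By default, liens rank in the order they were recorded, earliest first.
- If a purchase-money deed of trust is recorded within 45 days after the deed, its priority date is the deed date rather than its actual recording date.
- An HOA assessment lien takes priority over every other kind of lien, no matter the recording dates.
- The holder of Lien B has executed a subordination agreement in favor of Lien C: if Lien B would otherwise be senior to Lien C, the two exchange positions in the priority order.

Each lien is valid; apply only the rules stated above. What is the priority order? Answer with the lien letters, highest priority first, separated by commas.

C, B, E, D, F, A

First, effective dates: D was recorded within the 45-day window, so its effective date is the deed date 7 October 2021.
As an HOA assessment lien, B is senior to every other lien.
Among the remaining liens, by effective date: C (19 January 2021), E (17 February 2021), D (7 October 2021), F (13 April 2022), A (19 April 2022).
The subordination applies — B was senior to C — so B and C swap.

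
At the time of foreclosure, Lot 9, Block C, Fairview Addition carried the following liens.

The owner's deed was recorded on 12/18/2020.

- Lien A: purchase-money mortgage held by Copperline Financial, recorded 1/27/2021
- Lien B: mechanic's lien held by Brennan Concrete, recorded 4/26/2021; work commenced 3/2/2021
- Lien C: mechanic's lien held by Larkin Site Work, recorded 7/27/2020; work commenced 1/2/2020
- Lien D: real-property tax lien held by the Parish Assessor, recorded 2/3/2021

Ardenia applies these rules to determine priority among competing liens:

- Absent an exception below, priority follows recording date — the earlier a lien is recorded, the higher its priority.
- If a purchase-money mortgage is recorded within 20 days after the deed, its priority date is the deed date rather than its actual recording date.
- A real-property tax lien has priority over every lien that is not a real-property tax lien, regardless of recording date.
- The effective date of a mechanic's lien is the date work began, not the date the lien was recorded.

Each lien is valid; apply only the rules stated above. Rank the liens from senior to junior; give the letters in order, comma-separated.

D, C, A, B

Effective dates: A was recorded 40 days after the deed, outside the 20-day window, so it keeps its recording date; B relates back to 3/2/2021 (work commenced); C is treated as recorded 1/2/2020, the work-commencement date.
As a real-property tax lien, D is senior to every other lien.
Remaining liens by effective date: C (1/2/2020), A (1/27/2021), B (3/2/2021).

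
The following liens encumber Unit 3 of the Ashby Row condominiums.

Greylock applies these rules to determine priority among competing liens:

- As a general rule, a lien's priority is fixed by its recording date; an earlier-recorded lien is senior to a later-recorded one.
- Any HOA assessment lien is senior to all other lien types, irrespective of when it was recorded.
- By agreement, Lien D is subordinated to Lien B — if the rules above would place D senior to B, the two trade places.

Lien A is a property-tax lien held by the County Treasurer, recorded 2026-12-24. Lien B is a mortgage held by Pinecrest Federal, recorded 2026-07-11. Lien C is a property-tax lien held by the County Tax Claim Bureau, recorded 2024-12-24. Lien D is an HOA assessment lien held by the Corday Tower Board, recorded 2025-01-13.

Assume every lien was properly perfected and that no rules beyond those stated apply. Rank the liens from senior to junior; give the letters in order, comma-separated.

B, C, D, A

As an HOA assessment lien, D is senior to every other lien.
Ordering the rest by effective date: C (2024-12-24), B (2026-07-11), A (2026-12-24).
D would otherwise be senior to B, so under the subordination agreement D and B exchange positions.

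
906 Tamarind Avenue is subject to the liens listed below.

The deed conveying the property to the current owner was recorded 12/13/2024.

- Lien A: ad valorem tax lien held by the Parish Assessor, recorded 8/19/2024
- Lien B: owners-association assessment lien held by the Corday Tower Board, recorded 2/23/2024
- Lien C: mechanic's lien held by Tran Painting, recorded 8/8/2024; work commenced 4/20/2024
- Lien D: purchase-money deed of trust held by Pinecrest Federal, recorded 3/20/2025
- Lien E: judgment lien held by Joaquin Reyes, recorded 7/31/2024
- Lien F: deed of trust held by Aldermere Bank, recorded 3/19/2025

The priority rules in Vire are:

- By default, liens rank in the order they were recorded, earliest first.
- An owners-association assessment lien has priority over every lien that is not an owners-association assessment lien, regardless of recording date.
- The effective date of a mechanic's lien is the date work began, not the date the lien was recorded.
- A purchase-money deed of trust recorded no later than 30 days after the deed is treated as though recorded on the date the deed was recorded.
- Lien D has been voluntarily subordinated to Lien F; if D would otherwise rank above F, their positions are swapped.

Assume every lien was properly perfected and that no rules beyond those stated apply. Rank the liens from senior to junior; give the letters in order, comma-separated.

Effective dates after the stated exceptions: C is treated as recorded 4/20/2024, the work-commencement date; D was recorded 97 days after the deed, outside the 30-day window, so it keeps its recording date.
B is an owners-association assessment lien and takes priority over every other lien.
The other liens, earliest effective date first: C (4/20/2024), E (7/31/2024), A (8/19/2024), F (3/19/2025), D (3/20/2025).
Since D is not senior to F, the subordination leaves the order unchanged.

B, C, E, A, F, D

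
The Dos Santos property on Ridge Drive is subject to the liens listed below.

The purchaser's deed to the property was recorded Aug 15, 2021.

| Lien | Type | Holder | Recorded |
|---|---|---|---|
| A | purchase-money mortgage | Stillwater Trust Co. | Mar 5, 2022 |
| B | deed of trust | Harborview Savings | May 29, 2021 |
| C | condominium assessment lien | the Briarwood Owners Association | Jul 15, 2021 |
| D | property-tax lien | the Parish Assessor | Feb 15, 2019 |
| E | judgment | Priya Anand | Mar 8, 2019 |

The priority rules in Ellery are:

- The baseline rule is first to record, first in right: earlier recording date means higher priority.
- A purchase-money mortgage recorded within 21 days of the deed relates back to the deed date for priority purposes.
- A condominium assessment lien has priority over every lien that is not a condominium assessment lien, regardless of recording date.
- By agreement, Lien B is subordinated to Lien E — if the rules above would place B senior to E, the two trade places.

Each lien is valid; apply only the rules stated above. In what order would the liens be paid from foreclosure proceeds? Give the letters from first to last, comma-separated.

C, D, E, B, A

Effective dates after the stated exceptions: A missed the 21-day window (202 days after the deed), so its recording date stands.
As a condominium assessment lien, C is senior to every other lien.
The other liens, earliest effective date first: D (Feb 15, 2019), E (Mar 8, 2019), B (May 29, 2021), A (Mar 5, 2022).
B already ranks below E; the subordination has no effect.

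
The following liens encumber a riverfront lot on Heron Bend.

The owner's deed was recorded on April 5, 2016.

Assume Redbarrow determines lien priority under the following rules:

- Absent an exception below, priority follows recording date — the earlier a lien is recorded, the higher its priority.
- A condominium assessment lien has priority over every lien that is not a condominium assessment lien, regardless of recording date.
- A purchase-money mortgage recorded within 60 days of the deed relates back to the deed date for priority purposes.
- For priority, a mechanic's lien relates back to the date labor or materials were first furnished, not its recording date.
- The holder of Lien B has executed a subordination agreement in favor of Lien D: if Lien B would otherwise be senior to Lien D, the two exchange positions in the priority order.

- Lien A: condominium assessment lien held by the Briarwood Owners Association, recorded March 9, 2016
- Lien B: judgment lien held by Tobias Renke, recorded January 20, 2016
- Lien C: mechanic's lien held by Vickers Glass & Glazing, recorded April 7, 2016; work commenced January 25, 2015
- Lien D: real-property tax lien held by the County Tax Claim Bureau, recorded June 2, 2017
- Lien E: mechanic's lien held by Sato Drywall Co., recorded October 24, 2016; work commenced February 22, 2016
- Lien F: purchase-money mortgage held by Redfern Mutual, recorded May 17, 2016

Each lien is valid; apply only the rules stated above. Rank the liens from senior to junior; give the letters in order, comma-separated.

A, C, D, E, F, B

First, effective dates: C's effective date is January 25, 2015, when work began; E is treated as recorded February 22, 2016, the work-commencement date; F was recorded within the 60-day window, so its effective date is the deed date April 5, 2016.
A is a condominium assessment lien and takes priority over every other lien.
Remaining liens by effective date: C (January 25, 2015), B (January 20, 2016), E (February 22, 2016), F (April 5, 2016), D (June 2, 2017).
B is senior to D before the subordination, so the two trade places.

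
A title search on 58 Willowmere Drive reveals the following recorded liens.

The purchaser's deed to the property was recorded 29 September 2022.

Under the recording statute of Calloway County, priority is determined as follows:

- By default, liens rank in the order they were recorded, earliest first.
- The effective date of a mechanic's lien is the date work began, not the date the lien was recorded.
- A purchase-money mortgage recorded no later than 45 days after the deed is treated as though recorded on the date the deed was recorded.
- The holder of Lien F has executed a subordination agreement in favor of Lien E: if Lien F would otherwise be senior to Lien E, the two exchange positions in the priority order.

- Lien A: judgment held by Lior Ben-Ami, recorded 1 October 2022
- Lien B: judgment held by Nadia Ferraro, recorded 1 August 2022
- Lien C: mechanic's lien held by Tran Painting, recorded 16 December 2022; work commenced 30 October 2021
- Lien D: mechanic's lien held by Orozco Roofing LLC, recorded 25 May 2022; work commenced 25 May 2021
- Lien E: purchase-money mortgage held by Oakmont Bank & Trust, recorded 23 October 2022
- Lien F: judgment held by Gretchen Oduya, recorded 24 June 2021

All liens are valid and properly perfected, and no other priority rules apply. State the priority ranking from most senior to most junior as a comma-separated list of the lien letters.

Effective dates after the stated exceptions: C relates back to 30 October 2021 (work commenced); D's effective date is 25 May 2021, when work began; E relates back to the deed date 29 September 2022.
By effective date: D (25 May 2021), F (24 June 2021), C (30 October 2021), B (1 August 2022), E (29 September 2022), A (1 October 2022).
Because F would otherwise rank above E, the subordination swaps them.

D, E, C, B, F, A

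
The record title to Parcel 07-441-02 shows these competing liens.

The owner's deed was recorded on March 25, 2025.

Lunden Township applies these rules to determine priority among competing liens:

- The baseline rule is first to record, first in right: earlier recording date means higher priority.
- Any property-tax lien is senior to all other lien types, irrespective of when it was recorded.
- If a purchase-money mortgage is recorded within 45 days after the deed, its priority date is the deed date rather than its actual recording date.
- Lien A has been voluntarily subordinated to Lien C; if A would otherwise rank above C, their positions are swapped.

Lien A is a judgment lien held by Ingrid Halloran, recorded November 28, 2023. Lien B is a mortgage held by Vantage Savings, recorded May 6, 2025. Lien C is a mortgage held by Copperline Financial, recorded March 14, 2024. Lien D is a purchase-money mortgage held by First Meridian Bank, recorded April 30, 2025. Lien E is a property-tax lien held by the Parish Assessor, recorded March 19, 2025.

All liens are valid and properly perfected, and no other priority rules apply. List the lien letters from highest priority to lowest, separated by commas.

First, effective dates: D was recorded within the 45-day window, so its effective date is the deed date March 25, 2025.
E, as a property-tax lien, has superpriority and ranks first.
Among the remaining liens, by effective date: A (November 28, 2023), C (March 14, 2024), D (March 25, 2025), B (May 6, 2025).
A would otherwise be senior to C, so under the subordination agreement A and C exchange positions.

E, C, A, D, B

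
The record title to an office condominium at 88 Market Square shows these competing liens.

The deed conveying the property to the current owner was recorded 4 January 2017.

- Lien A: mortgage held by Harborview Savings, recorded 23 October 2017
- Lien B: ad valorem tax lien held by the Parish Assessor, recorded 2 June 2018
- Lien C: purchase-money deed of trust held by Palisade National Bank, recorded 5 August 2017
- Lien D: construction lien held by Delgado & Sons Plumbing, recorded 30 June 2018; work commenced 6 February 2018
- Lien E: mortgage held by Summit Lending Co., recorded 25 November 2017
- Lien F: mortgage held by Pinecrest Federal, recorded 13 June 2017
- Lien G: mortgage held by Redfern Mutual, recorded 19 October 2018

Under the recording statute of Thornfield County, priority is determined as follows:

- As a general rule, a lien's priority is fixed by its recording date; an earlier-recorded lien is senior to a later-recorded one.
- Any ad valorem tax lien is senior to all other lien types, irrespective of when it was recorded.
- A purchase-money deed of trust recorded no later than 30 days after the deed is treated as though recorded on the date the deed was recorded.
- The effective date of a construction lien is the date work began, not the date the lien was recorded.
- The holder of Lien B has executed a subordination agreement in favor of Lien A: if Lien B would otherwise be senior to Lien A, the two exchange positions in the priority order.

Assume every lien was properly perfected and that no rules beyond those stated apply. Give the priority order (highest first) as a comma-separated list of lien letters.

Effective dates: C missed the 30-day window (213 days after the deed), so its recording date stands; D is treated as recorded 6 February 2018, the work-commencement date.
B, as an ad valorem tax lien, has superpriority and ranks first.
Ordering the rest by effective date: F (13 June 2017), C (5 August 2017), A (23 October 2017), E (25 November 2017), D (6 February 2018), G (19 October 2018).
Because B would otherwise rank above A, the subordination swaps them.

A, F, C, B, E, D, G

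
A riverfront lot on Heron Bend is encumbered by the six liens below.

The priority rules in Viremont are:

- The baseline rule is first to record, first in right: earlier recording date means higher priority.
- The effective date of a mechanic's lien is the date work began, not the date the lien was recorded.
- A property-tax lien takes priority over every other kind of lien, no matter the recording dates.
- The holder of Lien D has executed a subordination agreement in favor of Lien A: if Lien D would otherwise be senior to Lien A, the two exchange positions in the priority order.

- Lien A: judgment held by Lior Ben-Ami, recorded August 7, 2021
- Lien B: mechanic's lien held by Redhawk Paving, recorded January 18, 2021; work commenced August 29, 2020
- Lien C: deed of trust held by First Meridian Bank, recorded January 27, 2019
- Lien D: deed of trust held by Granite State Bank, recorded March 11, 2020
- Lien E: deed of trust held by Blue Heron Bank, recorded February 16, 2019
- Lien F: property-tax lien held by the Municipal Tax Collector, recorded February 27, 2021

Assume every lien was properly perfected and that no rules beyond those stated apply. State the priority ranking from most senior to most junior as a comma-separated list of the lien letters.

F, C, E, A, B, D

Effective dates after the stated exceptions: B relates back to August 29, 2020 (work commenced).
F is a property-tax lien, so it outranks all other liens regardless of date.
Ordering the rest by effective date: C (January 27, 2019), E (February 16, 2019), D (March 11, 2020), B (August 29, 2020), A (August 7, 2021).
The subordination applies — D was senior to A — so D and A swap.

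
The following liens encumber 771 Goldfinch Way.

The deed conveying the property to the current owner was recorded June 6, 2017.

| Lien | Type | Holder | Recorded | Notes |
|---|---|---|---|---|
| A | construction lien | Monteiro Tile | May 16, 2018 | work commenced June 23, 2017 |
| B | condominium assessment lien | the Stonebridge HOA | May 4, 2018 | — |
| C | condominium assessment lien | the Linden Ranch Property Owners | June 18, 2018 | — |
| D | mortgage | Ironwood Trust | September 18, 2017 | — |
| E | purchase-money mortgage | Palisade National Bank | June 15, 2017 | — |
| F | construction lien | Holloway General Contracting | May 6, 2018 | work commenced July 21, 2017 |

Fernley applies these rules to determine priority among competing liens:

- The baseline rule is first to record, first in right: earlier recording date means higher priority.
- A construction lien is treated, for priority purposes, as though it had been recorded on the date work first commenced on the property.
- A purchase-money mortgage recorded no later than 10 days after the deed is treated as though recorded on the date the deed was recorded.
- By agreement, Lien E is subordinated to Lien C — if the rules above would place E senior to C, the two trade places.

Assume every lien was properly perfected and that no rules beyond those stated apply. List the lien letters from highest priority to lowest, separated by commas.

Effective dates after the stated exceptions: A's effective date is June 23, 2017, when work began; E was recorded within the 10-day window, so its effective date is the deed date June 6, 2017; F's effective date is July 21, 2017, when work began.
By effective date: E (June 6, 2017), A (June 23, 2017), F (July 21, 2017), D (September 18, 2017), B (May 4, 2018), C (June 18, 2018).
The subordination applies — E was senior to C — so E and C swap.

C, A, F, D, B, E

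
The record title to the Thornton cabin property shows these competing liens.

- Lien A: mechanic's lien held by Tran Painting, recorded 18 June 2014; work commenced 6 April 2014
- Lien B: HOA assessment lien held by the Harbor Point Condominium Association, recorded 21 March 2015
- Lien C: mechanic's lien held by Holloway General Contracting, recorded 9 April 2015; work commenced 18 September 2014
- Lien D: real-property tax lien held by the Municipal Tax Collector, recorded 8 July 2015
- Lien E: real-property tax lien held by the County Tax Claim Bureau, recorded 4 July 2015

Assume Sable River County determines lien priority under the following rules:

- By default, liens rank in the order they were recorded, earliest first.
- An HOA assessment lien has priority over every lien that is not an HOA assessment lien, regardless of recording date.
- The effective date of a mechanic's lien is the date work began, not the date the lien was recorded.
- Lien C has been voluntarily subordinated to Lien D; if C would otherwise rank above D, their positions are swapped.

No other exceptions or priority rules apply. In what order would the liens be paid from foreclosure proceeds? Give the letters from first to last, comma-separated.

B, A, D, E, C

Adjusting effective dates: A relates back to 6 April 2014 (work commenced); C is treated as recorded 18 September 2014, the work-commencement date.
B is an HOA assessment lien and takes priority over every other lien.
Remaining liens by effective date: A (6 April 2014), C (18 September 2014), E (4 July 2015), D (8 July 2015).
The subordination applies — C was senior to D — so C and D swap.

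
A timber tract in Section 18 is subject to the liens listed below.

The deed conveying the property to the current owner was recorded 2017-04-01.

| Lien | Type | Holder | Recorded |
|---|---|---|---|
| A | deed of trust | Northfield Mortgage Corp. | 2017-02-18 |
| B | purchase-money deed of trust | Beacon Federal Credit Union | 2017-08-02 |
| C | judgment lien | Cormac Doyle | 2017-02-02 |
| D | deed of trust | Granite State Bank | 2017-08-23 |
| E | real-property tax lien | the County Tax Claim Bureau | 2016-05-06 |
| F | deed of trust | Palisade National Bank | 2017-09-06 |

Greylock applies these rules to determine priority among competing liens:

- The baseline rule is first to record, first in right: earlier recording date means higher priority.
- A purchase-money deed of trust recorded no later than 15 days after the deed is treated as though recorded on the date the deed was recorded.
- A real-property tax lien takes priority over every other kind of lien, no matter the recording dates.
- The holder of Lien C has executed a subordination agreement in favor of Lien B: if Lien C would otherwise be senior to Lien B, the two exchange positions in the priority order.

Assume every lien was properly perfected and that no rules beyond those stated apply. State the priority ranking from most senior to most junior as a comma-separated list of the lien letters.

Effective dates after the stated exceptions: B missed the 15-day window (123 days after the deed), so its recording date stands.
E is a real-property tax lien, so it outranks all other liens regardless of date.
Among the remaining liens, by effective date: C (2017-02-02), A (2017-02-18), B (2017-08-02), D (2017-08-23), F (2017-09-06).
C is senior to B before the subordination, so the two trade places.

E, B, A, C, D, F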